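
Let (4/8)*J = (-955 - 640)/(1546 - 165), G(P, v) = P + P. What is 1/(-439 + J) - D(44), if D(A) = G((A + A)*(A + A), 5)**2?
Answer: -146193494984037/609449 ≈ -2.3988e+8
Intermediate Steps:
G(P, v) = 2*P
D(A) = 64*A**4 (D(A) = (2*((A + A)*(A + A)))**2 = (2*((2*A)*(2*A)))**2 = (2*(4*A**2))**2 = (8*A**2)**2 = 64*A**4)
J = -3190/1381 (J = 2*((-955 - 640)/(1546 - 165)) = 2*(-1595/1381) = -3190/1381 ≈ -2.3099)
1/(-439 + J) - D(44) = 1/(-439 - 3190/1381) - 64*44**4 = 1/(-609449/1381) - 64*3748096 = -1381/609449 - 1*239878144 = -1381/609449 - 239878144 = -146193494984037/609449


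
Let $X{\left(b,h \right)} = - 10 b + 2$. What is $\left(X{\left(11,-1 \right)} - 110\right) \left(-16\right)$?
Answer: $3488$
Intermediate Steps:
$X{\left(b,h \right)} = 2 - 10 b$
$\left(X{\left(11,-1 \right)} - 110\right) \left(-16\right) = \left(\left(2 - 110\right) - 110\right) \left(-16\right) = \left(-108 - 110\right) \left(-16\right) = \left(-218\right) \left(-16\right) = 3488$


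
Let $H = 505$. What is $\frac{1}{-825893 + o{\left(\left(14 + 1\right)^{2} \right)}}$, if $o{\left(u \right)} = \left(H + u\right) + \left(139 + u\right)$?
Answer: $- \frac{1}{824799} \approx -1.2124 \cdot 10^{-6}$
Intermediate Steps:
$o{\left(u \right)} = 644 + 2 u$ ($o{\left(u \right)} = \left(505 + u\right) + \left(139 + u\right) = 644 + 2 u$)
$\frac{1}{-825893 + o{\left(\left(14 + 1\right)^{2} \right)}} = \frac{1}{-825893 + \left(644 + 2 \left(14 + 1\right)^{2}\right)} = \frac{1}{-825893 + \left(644 + 2 \cdot 15^{2}\right)} = \frac{1}{-825893 + \left(644 + 2 \cdot 225\right)} = \frac{1}{-825893 + \left(644 + 450\right)} = \frac{1}{-825893 + 1094} = \frac{1}{-824799} = - \frac{1}{824799}$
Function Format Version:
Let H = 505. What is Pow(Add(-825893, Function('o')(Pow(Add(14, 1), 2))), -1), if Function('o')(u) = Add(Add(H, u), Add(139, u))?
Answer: Rational(-1, 824799) ≈ -1.2124e-6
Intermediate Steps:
Function('o')(u) = Add(644, Mul(2, u)) (Function('o')(u) = Add(Add(505, u), Add(139, u)) = Add(644, Mul(2, u)))
Pow(Add(-825893, Function('o')(Pow(Add(14, 1), 2))), -1) = Pow(Add(-825893, Add(644, Mul(2, Pow(Add(14, 1), 2)))), -1) = Pow(Add(-825893, Add(644, Mul(2, Pow(15, 2)))), -1) = Pow(Add(-825893, Add(644, Mul(2, 225))), -1) = Pow(Add(-825893, Add(644, 450)), -1) = Pow(Add(-825893, 1094), -1) = Pow(-824799, -1) = Rational(-1, 824799)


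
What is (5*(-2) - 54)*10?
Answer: -640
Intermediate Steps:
(5*(-2) - 54)*10 = (-10 - 54)*10 = -64*10 = -640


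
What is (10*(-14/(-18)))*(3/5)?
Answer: 14/3 ≈ 4.6667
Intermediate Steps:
(10*(-14/(-18)))*(3/5) = (10*(-14*(-1/18)))*(3*(⅕)) = (10*(7/9))*(⅗) = (70/9)*(⅗) = 14/3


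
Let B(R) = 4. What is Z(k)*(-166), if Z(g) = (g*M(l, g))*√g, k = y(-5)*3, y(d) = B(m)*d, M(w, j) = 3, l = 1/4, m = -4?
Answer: 59760*I*√15 ≈ 2.3145e+5*I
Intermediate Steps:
l = ¼ ≈ 0.25000
y(d) = 4*d
k = -60 (k = (4*(-5))*3 = -20*3 = -60)
Z(g) = 3*g^(3/2) (Z(g) = (g*3)*√g = (3*g)*√g = 3*g^(3/2))
Z(k)*(-166) = (3*(-60)^(3/2))*(-166) = (3*(-120*I*√15))*(-166) = -360*I*√15*(-166) = 59760*I*√15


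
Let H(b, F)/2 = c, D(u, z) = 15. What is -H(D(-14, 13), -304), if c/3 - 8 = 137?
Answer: -870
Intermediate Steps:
c = 435 (c = 24 + 3*137 = 24 + 411 = 435)
H(b, F) = 870 (H(b, F) = 2*435 = 870)
-H(D(-14, 13), -304) = -1*870 = -870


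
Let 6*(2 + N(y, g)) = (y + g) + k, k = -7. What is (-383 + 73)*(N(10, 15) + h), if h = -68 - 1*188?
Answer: 79050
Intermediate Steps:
h = -256 (h = -68 - 188 = -256)
N(y, g) = -19/6 + g/6 + y/6 (N(y, g) = -2 + ((y + g) - 7)/6 = -2 + ((g + y) - 7)/6 = -2 + (-7 + g + y)/6 = -2 + (-7/6 + g/6 + y/6) = -19/6 + g/6 + y/6)
(-383 + 73)*(N(10, 15) + h) = (-383 + 73)*((-19/6 + (⅙)*15 + (⅙)*10) - 256) = -310*((-19/6 + 5/2 + 5/3) - 256) = -310*(1 - 256) = -310*(-255) = 79050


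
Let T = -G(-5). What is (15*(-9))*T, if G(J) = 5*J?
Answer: -3375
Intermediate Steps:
T = 25 (T = -5*(-5) = -1*(-25) = 25)
(15*(-9))*T = (15*(-9))*25 = -135*25 = -3375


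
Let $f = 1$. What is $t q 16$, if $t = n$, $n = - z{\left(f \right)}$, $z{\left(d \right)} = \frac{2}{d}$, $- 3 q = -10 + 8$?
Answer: $- \frac{64}{3} \approx -21.333$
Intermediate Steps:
$q = \frac{2}{3}$ ($q = - \frac{-10 + 8}{3} = \left(- \frac{1}{3}\right) \left(-2\right) = \frac{2}{3} \approx 0.66667$)
$n = -2$ ($n = - \frac{2}{1} = - 2 \cdot 1 = \left(-1\right) 2 = -2$)
$t = -2$
$t q 16 = \left(-2\right) \frac{2}{3} \cdot 16 = \left(- \frac{4}{3}\right) 16 = - \frac{64}{3}$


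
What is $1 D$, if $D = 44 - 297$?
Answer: $-253$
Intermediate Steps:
$D = -253$ ($D = 44 - 297 = -253$)
$1 D = 1 \left(-253\right) = -253$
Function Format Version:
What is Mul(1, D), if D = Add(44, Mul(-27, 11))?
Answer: -253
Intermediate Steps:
D = -253 (D = Add(44, -297) = -253)
Mul(1, D) = Mul(1, -253) = -253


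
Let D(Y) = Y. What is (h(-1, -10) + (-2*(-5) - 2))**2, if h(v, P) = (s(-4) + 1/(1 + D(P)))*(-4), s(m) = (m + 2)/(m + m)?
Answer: 4489/81 ≈ 55.420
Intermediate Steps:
s(m) = (2 + m)/(2*m) (s(m) = (2 + m)/((2*m)) = (2 + m)*(1/(2*m)) = (2 + m)/(2*m))
h(v, P) = -1 - 4/(1 + P) (h(v, P) = ((1/2)*(2 - 4)/(-4) + 1/(1 + P))*(-4) = ((1/2)*(-1/4)*(-2) + 1/(1 + P))*(-4) = (1/4 + 1/(1 + P))*(-4) = -1 - 4/(1 + P))
(h(-1, -10) + (-2*(-5) - 2))**2 = ((-5 - 1*(-10))/(1 - 10) + (-2*(-5) - 2))**2 = ((-5 + 10)/(-9) + (10 - 2))**2 = (-1/9*5 + 8)**2 = (-5/9 + 8)**2 = (67/9)**2 = 4489/81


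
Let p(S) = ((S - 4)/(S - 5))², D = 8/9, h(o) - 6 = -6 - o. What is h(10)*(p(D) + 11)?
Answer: -158430/1369 ≈ -115.73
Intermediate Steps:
h(o) = -o (h(o) = 6 + (-6 - o) = -o)
D = 8/9 (D = 8*(⅑) = 8/9 ≈ 0.88889)
p(S) = (-4 + S)²/(-5 + S)² (p(S) = ((-4 + S)/(-5 + S))² = (-4 + S)²/(-5 + S)²)
h(10)*(p(D) + 11) = (-1*10)*((-4 + 8/9)²/(-5 + 8/9)² + 11) = -10*((-28/9)²/(-37/9)² + 11) = -10*((81/1369)*(784/81) + 11) = -10*(784/1369 + 11) = -10*15843/1369 = -158430/1369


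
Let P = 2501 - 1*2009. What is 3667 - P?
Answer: 3175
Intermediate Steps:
P = 492 (P = 2501 - 2009 = 492)
3667 - P = 3667 - 1*492 = 3667 - 492 = 3175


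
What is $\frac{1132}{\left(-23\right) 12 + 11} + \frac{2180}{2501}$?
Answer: $- \frac{2253432}{662765} \approx -3.4$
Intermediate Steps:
$\frac{1132}{\left(-23\right) 12 + 11} + \frac{2180}{2501} = \frac{1132}{-276 + 11} + 2180 \cdot \frac{1}{2501} = \frac{1132}{-265} + \frac{2180}{2501} = 1132 \left(- \frac{1}{265}\right) + \frac{2180}{2501} = - \frac{1132}{265} + \frac{2180}{2501} = - \frac{2253432}{662765}$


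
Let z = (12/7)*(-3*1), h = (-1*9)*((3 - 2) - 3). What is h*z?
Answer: -648/7 ≈ -92.571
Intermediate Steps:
h = 18 (h = -9*(1 - 3) = -9*(-2) = 18)
z = -36/7 (z = ((⅐)*12)*(-3) = (12/7)*(-3) = -36/7 ≈ -5.1429)
h*z = 18*(-36/7) = -648/7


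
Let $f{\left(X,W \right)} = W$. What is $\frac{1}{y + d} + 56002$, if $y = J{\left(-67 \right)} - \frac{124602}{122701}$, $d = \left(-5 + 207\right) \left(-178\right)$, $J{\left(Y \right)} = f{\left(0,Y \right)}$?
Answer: $\frac{247539072842749}{4420182725} \approx 56002.0$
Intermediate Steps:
$J{\left(Y \right)} = Y$
$d = -35956$ ($d = 202 \left(-178\right) = -35956$)
$y = - \frac{8345569}{122701}$ ($y = -67 - \frac{124602}{122701} = - \frac{8345569}{122701} \approx -68.016$)
$\frac{1}{y + d} + 56002 = \frac{1}{- \frac{8345569}{122701} - 35956} + 56002 = \frac{1}{- \frac{4420182725}{122701}} + 56002 = - \frac{122701}{4420182725} + 56002 = \frac{247539072842749}{4420182725}$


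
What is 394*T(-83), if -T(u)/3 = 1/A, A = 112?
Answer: -591/56 ≈ -10.554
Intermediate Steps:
T(u) = -3/112
394*T(-83) = 394*(-3/112) = -591/56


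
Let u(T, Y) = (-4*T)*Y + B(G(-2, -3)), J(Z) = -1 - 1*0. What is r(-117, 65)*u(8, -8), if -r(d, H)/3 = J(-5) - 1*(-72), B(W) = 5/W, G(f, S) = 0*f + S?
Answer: -54173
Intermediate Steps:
J(Z) = -1 (J(Z) = -1 + 0 = -1)
G(f, S) = S (G(f, S) = 0 + S = S)
u(T, Y) = -5/3 - 4*T*Y (u(T, Y) = (-4*T)*Y + 5/(-3) = -4*T*Y + 5*(-1/3) = -4*T*Y - 5/3 = -5/3 - 4*T*Y)
r(d, H) = -213 (r(d, H) = -3*(-1 - 1*(-72)) = -3*(-1 + 72) = -3*71 = -213)
r(-117, 65)*u(8, -8) = -213*(-5/3 - 4*8*(-8)) = -213*(-5/3 + 256) = -213*763/3 = -54173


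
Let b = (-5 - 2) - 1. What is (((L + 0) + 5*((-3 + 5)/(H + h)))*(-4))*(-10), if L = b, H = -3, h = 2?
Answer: -720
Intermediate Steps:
b = -8 (b = -7 - 1 = -8)
L = -8
(((L + 0) + 5*((-3 + 5)/(H + h)))*(-4))*(-10) = (((-8 + 0) + 5*((-3 + 5)/(-3 + 2)))*(-4))*(-10) = ((-8 + 5*(2/(-1)))*(-4))*(-10) = ((-8 + 5*(2*(-1)))*(-4))*(-10) = ((-8 + 5*(-2))*(-4))*(-10) = ((-8 - 10)*(-4))*(-10) = -18*(-4)*(-10) = 72*(-10) = -720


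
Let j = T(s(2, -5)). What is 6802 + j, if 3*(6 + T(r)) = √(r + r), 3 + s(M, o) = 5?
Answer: 20390/3 ≈ 6796.7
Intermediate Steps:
s(M, o) = 2 (s(M, o) = -3 + 5 = 2)
T(r) = -6 + √2*√r/3 (T(r) = -6 + √(r + r)/3 = -6 + √(2*r)/3 = -6 + (√2*√r)/3 = -6 + √2*√r/3)
j = -16/3 (j = -6 + √2*√2/3 = -6 + ⅔ = -16/3 ≈ -5.3333)
6802 + j = 6802 - 16/3 = 20390/3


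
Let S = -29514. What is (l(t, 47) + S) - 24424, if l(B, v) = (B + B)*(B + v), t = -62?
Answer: -52078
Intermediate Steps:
l(B, v) = 2*B*(B + v) (l(B, v) = (2*B)*(B + v) = 2*B*(B + v))
(l(t, 47) + S) - 24424 = (2*(-62)*(-62 + 47) - 29514) - 24424 = (2*(-62)*(-15) - 29514) - 24424 = (1860 - 29514) - 24424 = -27654 - 24424 = -52078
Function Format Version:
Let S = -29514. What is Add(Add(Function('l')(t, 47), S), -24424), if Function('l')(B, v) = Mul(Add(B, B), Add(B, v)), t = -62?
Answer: -52078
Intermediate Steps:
Function('l')(B, v) = Mul(2, B, Add(B, v)) (Function('l')(B, v) = Mul(Mul(2, B), Add(B, v)) = Mul(2, B, Add(B, v)))
Add(Add(Function('l')(t, 47), S), -24424) = Add(Add(Mul(2, -62, Add(-62, 47)), -29514), -24424) = Add(Add(Mul(2, -62, -15), -29514), -24424) = Add(Add(1860, -29514), -24424) = Add(-27654, -24424) = -52078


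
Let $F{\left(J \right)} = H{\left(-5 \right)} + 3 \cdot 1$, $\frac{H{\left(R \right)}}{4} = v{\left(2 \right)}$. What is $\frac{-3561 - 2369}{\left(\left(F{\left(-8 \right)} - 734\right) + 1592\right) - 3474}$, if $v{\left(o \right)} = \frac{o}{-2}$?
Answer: $\frac{5930}{2617} \approx 2.266$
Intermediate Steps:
$v{\left(o \right)} = - \frac{o}{2}$ ($v{\left(o \right)} = o \left(- \frac{1}{2}\right) = - \frac{o}{2}$)
$H{\left(R \right)} = -4$ ($H{\left(R \right)} = 4 \left(\left(- \frac{1}{2}\right) 2\right) = 4 \left(-1\right) = -4$)
$F{\left(J \right)} = -1$ ($F{\left(J \right)} = -4 + 3 \cdot 1 = -4 + 3 = -1$)
$\frac{-3561 - 2369}{\left(\left(F{\left(-8 \right)} - 734\right) + 1592\right) - 3474} = \frac{-3561 - 2369}{\left(\left(-1 - 734\right) + 1592\right) - 3474} = - \frac{5930}{\left(-735 + 1592\right) - 3474} = - \frac{5930}{857 - 3474} = - \frac{5930}{-2617} = \left(-5930\right) \left(- \frac{1}{2617}\right) = \frac{5930}{2617}$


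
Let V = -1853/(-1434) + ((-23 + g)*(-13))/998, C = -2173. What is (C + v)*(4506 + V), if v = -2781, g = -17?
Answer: -7989905036191/357783 ≈ -2.2332e+7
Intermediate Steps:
V = 1297487/715566 (V = -1853/(-1434) + ((-23 - 17)*(-13))/998 = -1853*(-1/1434) - 40*(-13)*(1/998) = 1853/1434 + 520*(1/998) = 1853/1434 + 260/499 = 1297487/715566 ≈ 1.8132)
(C + v)*(4506 + V) = (-2173 - 2781)*(4506 + 1297487/715566) = -4954*3225637883/715566 = -7989905036191/357783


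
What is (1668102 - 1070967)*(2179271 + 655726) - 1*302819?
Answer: 1692875630776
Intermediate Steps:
(1668102 - 1070967)*(2179271 + 655726) - 1*302819 = 597135*2834997 - 302819 = 1692875933595 - 302819 = 1692875630776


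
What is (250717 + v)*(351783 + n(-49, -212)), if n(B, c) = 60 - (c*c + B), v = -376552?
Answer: -38624801580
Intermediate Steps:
n(B, c) = 60 - B - c**2 (n(B, c) = 60 - (c**2 + B) = 60 - (B + c**2) = 60 + (-B - c**2) = 60 - B - c**2)
(250717 + v)*(351783 + n(-49, -212)) = (250717 - 376552)*(351783 + (60 - 1*(-49) - 1*(-212)**2)) = -125835*(351783 + (60 + 49 - 1*44944)) = -125835*(351783 + (60 + 49 - 44944)) = -125835*(351783 - 44835) = -125835*306948 = -38624801580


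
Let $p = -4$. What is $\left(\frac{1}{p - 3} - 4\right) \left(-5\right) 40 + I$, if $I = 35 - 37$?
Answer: $\frac{5786}{7} \approx 826.57$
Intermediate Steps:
$I = -2$
$\left(\frac{1}{p - 3} - 4\right) \left(-5\right) 40 + I = \left(\frac{1}{-4 - 3} - 4\right) \left(-5\right) 40 - 2 = \left(\frac{1}{-7} - 4\right) \left(-5\right) 40 - 2 = \left(- \frac{1}{7} - 4\right) \left(-5\right) 40 - 2 = \left(- \frac{29}{7}\right) \left(-5\right) 40 - 2 = \frac{145}{7} \cdot 40 - 2 = \frac{5800}{7} - 2 = \frac{5786}{7}$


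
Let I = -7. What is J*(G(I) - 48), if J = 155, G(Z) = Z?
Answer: -8525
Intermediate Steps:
J*(G(I) - 48) = 155*(-7 - 48) = 155*(-55) = -8525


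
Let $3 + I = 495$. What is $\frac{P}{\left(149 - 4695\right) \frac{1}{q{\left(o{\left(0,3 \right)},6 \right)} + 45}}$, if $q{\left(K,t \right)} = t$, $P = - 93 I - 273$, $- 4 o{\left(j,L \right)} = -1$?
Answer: $\frac{2347479}{4546} \approx 516.38$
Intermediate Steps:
$I = 492$ ($I = -3 + 495 = 492$)
$o{\left(j,L \right)} = \frac{1}{4}$ ($o{\left(j,L \right)} = \left(- \frac{1}{4}\right) \left(-1\right) = \frac{1}{4}$)
$P = -46029$ ($P = \left(-93\right) 492 - 273 = -45756 - 273 = -46029$)
$\frac{P}{\left(149 - 4695\right) \frac{1}{q{\left(o{\left(0,3 \right)},6 \right)} + 45}} = - \frac{46029}{\left(149 - 4695\right) \frac{1}{6 + 45}} = - \frac{46029}{\left(149 - 4695\right) \frac{1}{51}} = - \frac{46029}{\left(-4546\right) \frac{1}{51}} = - \frac{46029}{- \frac{4546}{51}} = \left(-46029\right) \left(- \frac{51}{4546}\right) = \frac{2347479}{4546}$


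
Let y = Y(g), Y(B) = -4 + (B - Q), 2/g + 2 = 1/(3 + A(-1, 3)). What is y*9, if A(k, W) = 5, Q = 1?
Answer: -273/5 ≈ -54.600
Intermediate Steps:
g = -16/15 (g = 2/(-2 + 1/(3 + 5)) = 2/(-2 + 1/8) = 2/(-2 + ⅛) = 2/(-15/8) = 2*(-8/15) = -16/15 ≈ -1.0667)
Y(B) = -5 + B (Y(B) = -4 + (B - 1*1) = -4 + (B - 1) = -4 + (-1 + B) = -5 + B)
y = -91/15 (y = -5 - 16/15 = -91/15 ≈ -6.0667)
y*9 = -91/15*9 = -273/5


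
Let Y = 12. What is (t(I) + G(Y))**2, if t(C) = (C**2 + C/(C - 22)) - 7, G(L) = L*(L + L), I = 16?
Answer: 2569609/9 ≈ 2.8551e+5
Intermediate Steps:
G(L) = 2*L**2 (G(L) = L*(2*L) = 2*L**2)
t(C) = -7 + C**2 + C/(-22 + C) (t(C) = (C**2 + C/(-22 + C)) - 7 = -7 + C**2 + C/(-22 + C))
(t(I) + G(Y))**2 = ((154 + 16**3 - 22*16**2 - 6*16)/(-22 + 16) + 2*12**2)**2 = ((154 + 4096 - 22*256 - 96)/(-6) + 2*144)**2 = (-(154 + 4096 - 5632 - 96)/6 + 288)**2 = (-1/6*(-1478) + 288)**2 = (739/3 + 288)**2 = (1603/3)**2 = 2569609/9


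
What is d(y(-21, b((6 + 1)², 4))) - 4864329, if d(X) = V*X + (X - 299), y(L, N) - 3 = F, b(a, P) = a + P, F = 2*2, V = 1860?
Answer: -4851601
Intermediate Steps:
F = 4
b(a, P) = P + a
y(L, N) = 7 (y(L, N) = 3 + 4 = 7)
d(X) = -299 + 1861*X (d(X) = 1860*X + (X - 299) = 1860*X + (-299 + X) = -299 + 1861*X)
d(y(-21, b((6 + 1)², 4))) - 4864329 = (-299 + 1861*7) - 4864329 = (-299 + 13027) - 4864329 = 12728 - 4864329 = -4851601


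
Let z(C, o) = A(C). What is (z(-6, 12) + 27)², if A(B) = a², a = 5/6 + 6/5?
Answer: 785176441/810000 ≈ 969.35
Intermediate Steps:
a = 61/30 (a = 5*(⅙) + 6*(⅕) = ⅚ + 6/5 = 61/30 ≈ 2.0333)
A(B) = 3721/900 (A(B) = (61/30)² = 3721/900)
z(C, o) = 3721/900
(z(-6, 12) + 27)² = (3721/900 + 27)² = (28021/900)² = 785176441/810000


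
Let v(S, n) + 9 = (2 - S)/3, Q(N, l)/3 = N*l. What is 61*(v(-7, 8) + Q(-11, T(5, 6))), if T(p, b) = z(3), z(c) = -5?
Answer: 9699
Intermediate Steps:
T(p, b) = -5
Q(N, l) = 3*N*l (Q(N, l) = 3*(N*l) = 3*N*l)
v(S, n) = -25/3 - S/3 (v(S, n) = -9 + (2 - S)/3 = -9 + (2 - S)*(⅓) = -9 + (⅔ - S/3) = -25/3 - S/3)
61*(v(-7, 8) + Q(-11, T(5, 6))) = 61*((-25/3 - ⅓*(-7)) + 3*(-11)*(-5)) = 61*((-25/3 + 7/3) + 165) = 61*(-6 + 165) = 61*159 = 9699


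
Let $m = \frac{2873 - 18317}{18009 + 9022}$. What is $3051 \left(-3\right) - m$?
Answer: $- \frac{247399299}{27031} \approx -9152.4$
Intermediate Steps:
$m = - \frac{15444}{27031} \approx -0.57134$
$3051 \left(-3\right) - m = 3051 \left(-3\right) - - \frac{15444}{27031} = -9153 + \frac{15444}{27031} = - \frac{247399299}{27031}$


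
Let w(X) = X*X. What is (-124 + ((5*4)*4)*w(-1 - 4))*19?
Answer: 35644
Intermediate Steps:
w(X) = X**2
(-124 + ((5*4)*4)*w(-1 - 4))*19 = (-124 + ((5*4)*4)*(-1 - 4)**2)*19 = (-124 + (20*4)*(-5)**2)*19 = (-124 + 80*25)*19 = (-124 + 2000)*19 = 1876*19 = 35644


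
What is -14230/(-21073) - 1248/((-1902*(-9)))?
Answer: 36215006/60121269 ≈ 0.60237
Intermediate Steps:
-14230/(-21073) - 1248/((-1902*(-9))) = -14230*(-1/21073) - 1248/17118 = 14230/21073 - 1248*1/17118 = 14230/21073 - 208/2853 = 36215006/60121269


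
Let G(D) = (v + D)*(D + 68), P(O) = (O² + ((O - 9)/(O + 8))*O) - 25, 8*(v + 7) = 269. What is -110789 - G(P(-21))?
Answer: -190944547/676 ≈ -2.8246e+5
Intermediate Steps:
v = 213/8 (v = -7 + (⅛)*269 = -7 + 269/8 = 213/8 ≈ 26.625)
P(O) = -25 + O² + O*(-9 + O)/(8 + O) (P(O) = (O² + ((-9 + O)/(8 + O))*O) - 25 = (O² + O*(-9 + O)/(8 + O)) - 25 = -25 + O² + O*(-9 + O)/(8 + O))
G(D) = (68 + D)*(213/8 + D) (G(D) = (213/8 + D)*(D + 68) = (213/8 + D)*(68 + D) = (68 + D)*(213/8 + D))
-110789 - G(P(-21)) = -110789 - (3621/2 + ((-200 + (-21)³ - 34*(-21) + 9*(-21)²)/(8 - 21))² + 757*((-200 + (-21)³ - 34*(-21) + 9*(-21)²)/(8 - 21))/8) = -110789 - (3621/2 + ((-200 - 9261 + 714 + 9*441)/(-13))² + 757*((-200 - 9261 + 714 + 9*441)/(-13))/8) = -110789 - (3621/2 + (-(-200 - 9261 + 714 + 3969)/13)² + 757*(-(-200 - 9261 + 714 + 3969)/13)/8) = -110789 - (3621/2 + (-1/13*(-4778))² + 757*(-1/13*(-4778))/8) = -110789 - (3621/2 + (4778/13)² + (757/8)*(4778/13)) = -110789 - (3621/2 + 22829284/169 + 1808473/52) = -110789 - 1*116051183/676 = -110789 - 116051183/676 = -190944547/676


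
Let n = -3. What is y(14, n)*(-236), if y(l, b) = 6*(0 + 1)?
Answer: -1416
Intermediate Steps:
y(l, b) = 6 (y(l, b) = 6*1 = 6)
y(14, n)*(-236) = 6*(-236) = -1416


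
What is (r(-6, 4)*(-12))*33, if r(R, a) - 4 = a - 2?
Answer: -2376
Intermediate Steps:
r(R, a) = 2 + a (r(R, a) = 4 + (a - 2) = 4 + (-2 + a) = 2 + a)
(r(-6, 4)*(-12))*33 = ((2 + 4)*(-12))*33 = (6*(-12))*33 = -72*33 = -2376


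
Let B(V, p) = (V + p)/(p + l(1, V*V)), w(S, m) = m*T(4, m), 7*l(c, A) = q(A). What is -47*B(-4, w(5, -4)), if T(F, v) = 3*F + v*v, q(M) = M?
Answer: -9541/192 ≈ -49.693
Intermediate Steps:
T(F, v) = v² + 3*F (T(F, v) = 3*F + v² = v² + 3*F)
l(c, A) = A/7
w(S, m) = m*(12 + m²) (w(S, m) = m*(m² + 3*4) = m*(m² + 12) = m*(12 + m²))
B(V, p) = (V + p)/(p + V²/7) (B(V, p) = (V + p)/(p + (V*V)/7) = (V + p)/(p + V²/7))
-47*B(-4, w(5, -4)) = -329*(-4 - 4*(12 + (-4)²))/((-4)² + 7*(-4*(12 + (-4)²))) = -329*(-4 - 4*(12 + 16))/(16 + 7*(-4*(12 + 16))) = -329*(-4 - 4*28)/(16 + 7*(-4*28)) = -329*(-4 - 112)/(16 + 7*(-112)) = -329*(-116)/(16 - 784) = -329*(-116)/(-768) = -329*(-1)*(-116)/768 = -47*203/192 = -9541/192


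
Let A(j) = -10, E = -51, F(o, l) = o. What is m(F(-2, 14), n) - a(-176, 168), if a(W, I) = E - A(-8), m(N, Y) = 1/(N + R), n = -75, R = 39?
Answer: 1518/37 ≈ 41.027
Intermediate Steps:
m(N, Y) = 1/(39 + N) (m(N, Y) = 1/(N + 39) = 1/(39 + N))
a(W, I) = -41 (a(W, I) = -51 - 1*(-10) = -51 + 10 = -41)
m(F(-2, 14), n) - a(-176, 168) = 1/(39 - 2) - 1*(-41) = 1/37 + 41 = 1518/37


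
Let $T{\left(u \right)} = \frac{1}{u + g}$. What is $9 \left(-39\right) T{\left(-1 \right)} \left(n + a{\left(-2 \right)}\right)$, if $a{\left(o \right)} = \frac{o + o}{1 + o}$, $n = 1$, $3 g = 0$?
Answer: $1755$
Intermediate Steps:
$g = 0$ ($g = \frac{1}{3} \cdot 0 = 0$)
$a{\left(o \right)} = \frac{2 o}{1 + o}$
$T{\left(u \right)} = \frac{1}{u}$ ($T{\left(u \right)} = \frac{1}{u + 0} = \frac{1}{u}$)
$9 \left(-39\right) T{\left(-1 \right)} \left(n + a{\left(-2 \right)}\right) = 9 \left(-39\right) \frac{1 + 2 \left(-2\right) \frac{1}{1 - 2}}{-1} = - 351 \left(- (1 + 2 \left(-2\right) \frac{1}{-1})\right) = - 351 \left(- (1 + 2 \left(-2\right) \left(-1\right))\right) = - 351 \left(- (1 + 4)\right) = - 351 \left(\left(-1\right) 5\right) = \left(-351\right) \left(-5\right) = 1755$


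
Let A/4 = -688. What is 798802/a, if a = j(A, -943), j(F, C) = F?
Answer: -399401/1376 ≈ -290.26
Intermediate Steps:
A = -2752 (A = 4*(-688) = -2752)
a = -2752
798802/a = 798802/(-2752) = 798802*(-1/2752) = -399401/1376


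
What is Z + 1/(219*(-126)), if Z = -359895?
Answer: -9930942631/27594 ≈ -3.5990e+5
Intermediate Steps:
Z + 1/(219*(-126)) = -359895 + 1/(219*(-126)) = -359895 + 1/(-27594) = -359895 - 1/27594 = -9930942631/27594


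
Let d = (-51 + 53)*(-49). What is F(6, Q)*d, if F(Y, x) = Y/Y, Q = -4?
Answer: -98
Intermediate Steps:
d = -98 (d = 2*(-49) = -98)
F(Y, x) = 1
F(6, Q)*d = 1*(-98) = -98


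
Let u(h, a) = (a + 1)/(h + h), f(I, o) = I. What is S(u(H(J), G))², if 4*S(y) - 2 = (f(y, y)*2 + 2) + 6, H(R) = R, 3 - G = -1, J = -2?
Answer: 225/64 ≈ 3.5156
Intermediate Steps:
G = 4 (G = 3 - 1*(-1) = 3 + 1 = 4)
u(h, a) = (1 + a)/(2*h) (u(h, a) = (1 + a)/((2*h)) = (1 + a)*(1/(2*h)) = (1 + a)/(2*h))
S(y) = 5/2 + y/2 (S(y) = ½ + ((y*2 + 2) + 6)/4 = ½ + ((2*y + 2) + 6)/4 = ½ + ((2 + 2*y) + 6)/4 = ½ + (8 + 2*y)/4 = ½ + (2 + y/2) = 5/2 + y/2)
S(u(H(J), G))² = (5/2 + ((½)*(1 + 4)/(-2))/2)² = (5/2 + ((½)*(-½)*5)/2)² = (5/2 + (½)*(-5/4))² = (5/2 - 5/8)² = (15/8)² = 225/64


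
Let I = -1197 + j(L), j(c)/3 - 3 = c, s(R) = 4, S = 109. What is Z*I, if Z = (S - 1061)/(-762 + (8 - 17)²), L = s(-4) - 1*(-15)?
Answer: -358904/227 ≈ -1581.1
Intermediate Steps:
L = 19 (L = 4 - 1*(-15) = 4 + 15 = 19)
j(c) = 9 + 3*c
Z = 952/681 (Z = (109 - 1061)/(-762 + (8 - 17)²) = -952/(-762 + (-9)²) = -952/(-762 + 81) = -952/(-681) = -952*(-1/681) = 952/681 ≈ 1.3979)
I = -1131 (I = -1197 + (9 + 3*19) = -1197 + (9 + 57) = -1197 + 66 = -1131)
Z*I = (952/681)*(-1131) = -358904/227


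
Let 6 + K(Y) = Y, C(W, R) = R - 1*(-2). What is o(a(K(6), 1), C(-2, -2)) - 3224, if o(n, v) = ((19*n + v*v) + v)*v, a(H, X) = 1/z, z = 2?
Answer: -3224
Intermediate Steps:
C(W, R) = 2 + R (C(W, R) = R + 2 = 2 + R)
K(Y) = -6 + Y
a(H, X) = ½ (a(H, X) = 1/2 = ½)
o(n, v) = v*(v + v² + 19*n) (o(n, v) = ((19*n + v²) + v)*v = ((v² + 19*n) + v)*v = (v + v² + 19*n)*v = v*(v + v² + 19*n))
o(a(K(6), 1), C(-2, -2)) - 3224 = (2 - 2)*((2 - 2) + (2 - 2)² + 19*(½)) - 3224 = 0*(0 + 0² + 19/2) - 3224 = 0*(0 + 0 + 19/2) - 3224 = 0*(19/2) - 3224 = 0 - 3224 = -3224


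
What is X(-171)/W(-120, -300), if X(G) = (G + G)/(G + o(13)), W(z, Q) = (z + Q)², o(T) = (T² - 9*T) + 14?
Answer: 19/1029000 ≈ 1.8465e-5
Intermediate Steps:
o(T) = 14 + T² - 9*T
W(z, Q) = (Q + z)²
X(G) = 2*G/(66 + G) (X(G) = (G + G)/(G + (14 + 13² - 9*13)) = (2*G)/(G + (14 + 169 - 117)) = (2*G)/(G + 66) = (2*G)/(66 + G) = 2*G/(66 + G))
X(-171)/W(-120, -300) = (2*(-171)/(66 - 171))/((-300 - 120)²) = (2*(-171)/(-105))/((-420)²) = (2*(-171)*(-1/105))/176400 = (114/35)*(1/176400) = 19/1029000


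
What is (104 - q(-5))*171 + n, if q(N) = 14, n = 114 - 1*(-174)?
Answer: 15678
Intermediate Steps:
n = 288 (n = 114 + 174 = 288)
(104 - q(-5))*171 + n = (104 - 1*14)*171 + 288 = (104 - 14)*171 + 288 = 90*171 + 288 = 15390 + 288 = 15678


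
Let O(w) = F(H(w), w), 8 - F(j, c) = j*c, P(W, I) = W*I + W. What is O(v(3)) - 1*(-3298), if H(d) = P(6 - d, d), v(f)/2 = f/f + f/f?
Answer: 3266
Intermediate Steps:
v(f) = 4 (v(f) = 2*(f/f + f/f) = 2*(1 + 1) = 2*2 = 4)
P(W, I) = W + I*W (P(W, I) = I*W + W = W + I*W)
H(d) = (1 + d)*(6 - d) (H(d) = (6 - d)*(1 + d) = (1 + d)*(6 - d))
F(j, c) = 8 - c*j (F(j, c) = 8 - j*c = 8 - c*j)
O(w) = 8 + w*(1 + w)*(-6 + w) (O(w) = 8 - w*(-(1 + w)*(-6 + w)) = 8 + w*(1 + w)*(-6 + w))
O(v(3)) - 1*(-3298) = (8 + 4*(1 + 4)*(-6 + 4)) - 1*(-3298) = (8 + 4*5*(-2)) + 3298 = (8 - 40) + 3298 = -32 + 3298 = 3266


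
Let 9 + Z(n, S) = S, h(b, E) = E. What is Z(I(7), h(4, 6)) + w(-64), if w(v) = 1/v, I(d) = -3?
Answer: -193/64 ≈ -3.0156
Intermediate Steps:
Z(n, S) = -9 + S
Z(I(7), h(4, 6)) + w(-64) = (-9 + 6) + 1/(-64) = -3 - 1/64 = -193/64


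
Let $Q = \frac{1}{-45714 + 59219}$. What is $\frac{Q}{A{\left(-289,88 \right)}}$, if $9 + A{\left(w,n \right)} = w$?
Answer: $- \frac{1}{4024490} \approx -2.4848 \cdot 10^{-7}$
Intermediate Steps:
$A{\left(w,n \right)} = -9 + w$
$Q = \frac{1}{13505} \approx 7.4047 \cdot 10^{-5}$
$\frac{Q}{A{\left(-289,88 \right)}} = \frac{1}{13505 \left(-9 - 289\right)} = \frac{1}{13505 \left(-298\right)} = \frac{1}{13505} \left(- \frac{1}{298}\right) = - \frac{1}{4024490}$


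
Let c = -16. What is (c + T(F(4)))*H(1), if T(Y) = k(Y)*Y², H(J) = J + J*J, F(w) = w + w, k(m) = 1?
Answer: 96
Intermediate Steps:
F(w) = 2*w
H(J) = J + J²
T(Y) = Y² (T(Y) = 1*Y² = Y²)
(c + T(F(4)))*H(1) = (-16 + (2*4)²)*(1*(1 + 1)) = (-16 + 8²)*(1*2) = (-16 + 64)*2 = 48*2 = 96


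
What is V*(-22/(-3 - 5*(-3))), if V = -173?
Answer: 1903/6 ≈ 317.17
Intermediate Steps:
V*(-22/(-3 - 5*(-3))) = -(-3806)/(-3 - 5*(-3)) = -(-3806)/(-3 + 15) = -(-3806)/12 = -173*(-11/6) = 1903/6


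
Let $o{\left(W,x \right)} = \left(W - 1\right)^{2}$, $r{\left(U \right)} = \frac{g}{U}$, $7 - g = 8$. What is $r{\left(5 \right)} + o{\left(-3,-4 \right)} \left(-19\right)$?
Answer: $- \frac{1521}{5} \approx -304.2$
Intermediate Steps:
$g = -1$ ($g = 7 - 8 = -1$)
$r{\left(U \right)} = - \frac{1}{U}$
$o{\left(W,x \right)} = \left(-1 + W\right)^{2}$
$r{\left(5 \right)} + o{\left(-3,-4 \right)} \left(-19\right) = - \frac{1}{5} + \left(-1 - 3\right)^{2} \left(-19\right) = \left(-1\right) \frac{1}{5} + \left(-4\right)^{2} \left(-19\right) = - \frac{1}{5} + 16 \left(-19\right) = - \frac{1}{5} - 304 = - \frac{1521}{5}$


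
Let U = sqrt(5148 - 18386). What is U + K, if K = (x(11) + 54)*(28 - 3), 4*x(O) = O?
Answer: 5675/4 + I*sqrt(13238) ≈ 1418.8 + 115.06*I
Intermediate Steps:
x(O) = O/4
K = 5675/4 (K = ((1/4)*11 + 54)*(28 - 3) = (11/4 + 54)*25 = (227/4)*25 = 5675/4 ≈ 1418.8)
U = I*sqrt(13238) (U = sqrt(-13238) = I*sqrt(13238) ≈ 115.06*I)
U + K = I*sqrt(13238) + 5675/4 = 5675/4 + I*sqrt(13238)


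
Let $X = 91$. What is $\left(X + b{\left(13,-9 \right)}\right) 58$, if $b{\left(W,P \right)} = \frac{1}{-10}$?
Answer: $\frac{26361}{5} \approx 5272.2$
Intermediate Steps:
$b{\left(W,P \right)} = - \frac{1}{10}$
$\left(X + b{\left(13,-9 \right)}\right) 58 = \left(91 - \frac{1}{10}\right) 58 = \frac{909}{10} \cdot 58 = \frac{26361}{5}$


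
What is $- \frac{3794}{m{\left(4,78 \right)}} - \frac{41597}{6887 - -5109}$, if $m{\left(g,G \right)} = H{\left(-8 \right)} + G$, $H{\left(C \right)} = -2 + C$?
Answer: $- \frac{12085355}{203932} \approx -59.262$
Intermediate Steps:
$m{\left(g,G \right)} = -10 + G$ ($m{\left(g,G \right)} = \left(-2 - 8\right) + G = -10 + G$)
$- \frac{3794}{m{\left(4,78 \right)}} - \frac{41597}{6887 - -5109} = - \frac{3794}{-10 + 78} - \frac{41597}{6887 - -5109} = - \frac{3794}{68} - \frac{41597}{6887 + 5109} = \left(-3794\right) \frac{1}{68} - \frac{41597}{11996} = - \frac{1897}{34} - \frac{41597}{11996} = - \frac{12085355}{203932}$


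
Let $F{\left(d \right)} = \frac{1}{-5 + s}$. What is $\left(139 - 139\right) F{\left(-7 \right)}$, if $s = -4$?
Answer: $0$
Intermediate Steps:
$F{\left(d \right)} = - \frac{1}{9}$ ($F{\left(d \right)} = \frac{1}{-5 - 4} = \frac{1}{-9} = - \frac{1}{9}$)
$\left(139 - 139\right) F{\left(-7 \right)} = \left(139 - 139\right) \left(- \frac{1}{9}\right) = 0 \left(- \frac{1}{9}\right) = 0$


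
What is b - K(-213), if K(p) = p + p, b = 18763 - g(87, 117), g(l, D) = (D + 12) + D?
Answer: 18943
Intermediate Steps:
g(l, D) = 12 + 2*D (g(l, D) = (12 + D) + D = 12 + 2*D)
b = 18517 (b = 18763 - (12 + 2*117) = 18763 - (12 + 234) = 18763 - 1*246 = 18763 - 246 = 18517)
K(p) = 2*p
b - K(-213) = 18517 - 2*(-213) = 18517 - 1*(-426) = 18517 + 426 = 18943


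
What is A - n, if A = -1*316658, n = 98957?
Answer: -415615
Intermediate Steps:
A = -316658
A - n = -316658 - 1*98957 = -316658 - 98957 = -415615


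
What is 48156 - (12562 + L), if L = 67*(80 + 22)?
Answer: 28760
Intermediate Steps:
L = 6834 (L = 67*102 = 6834)
48156 - (12562 + L) = 48156 - (12562 + 6834) = 48156 - 1*19396 = 48156 - 19396 = 28760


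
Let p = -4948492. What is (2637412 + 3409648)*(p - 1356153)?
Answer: -38124566593700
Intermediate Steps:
(2637412 + 3409648)*(p - 1356153) = (2637412 + 3409648)*(-4948492 - 1356153) = 6047060*(-6304645) = -38124566593700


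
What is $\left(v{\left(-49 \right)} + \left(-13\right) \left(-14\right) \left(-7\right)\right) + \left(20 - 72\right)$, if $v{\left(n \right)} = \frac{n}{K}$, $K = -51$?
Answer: $- \frac{67577}{51} \approx -1325.0$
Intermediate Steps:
$v{\left(n \right)} = - \frac{n}{51}$ ($v{\left(n \right)} = \frac{n}{-51} = n \left(- \frac{1}{51}\right) = - \frac{n}{51}$)
$\left(v{\left(-49 \right)} + \left(-13\right) \left(-14\right) \left(-7\right)\right) + \left(20 - 72\right) = \left(\left(- \frac{1}{51}\right) \left(-49\right) + \left(-13\right) \left(-14\right) \left(-7\right)\right) + \left(20 - 72\right) = \left(\frac{49}{51} + 182 \left(-7\right)\right) + \left(20 - 72\right) = \left(\frac{49}{51} - 1274\right) - 52 = - \frac{64925}{51} - 52 = - \frac{67577}{51}$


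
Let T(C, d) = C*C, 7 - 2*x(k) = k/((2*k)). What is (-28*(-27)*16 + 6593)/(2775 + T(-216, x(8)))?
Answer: 18689/49431 ≈ 0.37808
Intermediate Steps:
x(k) = 13/4 (x(k) = 7/2 - k/(2*(2*k)) = 7/2 - k*1/(2*k)/2 = 7/2 - 1/2*1/2 = 7/2 - 1/4 = 13/4)
T(C, d) = C**2
(-28*(-27)*16 + 6593)/(2775 + T(-216, x(8))) = (-28*(-27)*16 + 6593)/(2775 + (-216)**2) = (756*16 + 6593)/(2775 + 46656) = (12096 + 6593)/49431 = 18689*(1/49431) = 18689/49431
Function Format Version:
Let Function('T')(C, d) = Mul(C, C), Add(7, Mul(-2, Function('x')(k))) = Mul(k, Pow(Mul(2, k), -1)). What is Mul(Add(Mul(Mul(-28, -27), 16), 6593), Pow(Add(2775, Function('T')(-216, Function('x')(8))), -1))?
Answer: Rational(18689, 49431) ≈ 0.37808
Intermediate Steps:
Function('x')(k) = Rational(13, 4) (Function('x')(k) = Add(Rational(7, 2), Mul(Rational(-1, 2), Mul(k, Pow(Mul(2, k), -1)))) = Add(Rational(7, 2), Mul(Rational(-1, 2), Mul(k, Mul(Rational(1, 2), Pow(k, -1))))) = Add(Rational(7, 2), Mul(Rational(-1, 2), Rational(1, 2))) = Add(Rational(7, 2), Rational(-1, 4)) = Rational(13, 4))
Function('T')(C, d) = Pow(C, 2)
Mul(Add(Mul(Mul(-28, -27), 16), 6593), Pow(Add(2775, Function('T')(-216, Function('x')(8))), -1)) = Mul(Add(Mul(Mul(-28, -27), 16), 6593), Pow(Add(2775, Pow(-216, 2)), -1)) = Mul(Add(Mul(756, 16), 6593), Pow(Add(2775, 46656), -1)) = Mul(Add(12096, 6593), Pow(49431, -1)) = Mul(18689, Rational(1, 49431)) = Rational(18689, 49431)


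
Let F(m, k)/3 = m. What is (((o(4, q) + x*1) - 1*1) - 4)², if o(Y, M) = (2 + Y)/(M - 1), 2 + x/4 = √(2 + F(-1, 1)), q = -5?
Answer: 180 - 112*I ≈ 180.0 - 112.0*I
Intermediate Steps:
F(m, k) = 3*m
x = -8 + 4*I (x = -8 + 4*√(2 + 3*(-1)) = -8 + 4*√(2 - 3) = -8 + 4*√(-1) = -8 + 4*I ≈ -8.0 + 4.0*I)
o(Y, M) = (2 + Y)/(-1 + M)
(((o(4, q) + x*1) - 1*1) - 4)² = ((((2 + 4)/(-1 - 5) + (-8 + 4*I)*1) - 1*1) - 4)² = (((6/(-6) + (-8 + 4*I)) - 1) - 4)² = (((-⅙*6 + (-8 + 4*I)) - 1) - 4)² = (((-1 + (-8 + 4*I)) - 1) - 4)² = (((-9 + 4*I) - 1) - 4)² = ((-10 + 4*I) - 4)² = (-14 + 4*I)²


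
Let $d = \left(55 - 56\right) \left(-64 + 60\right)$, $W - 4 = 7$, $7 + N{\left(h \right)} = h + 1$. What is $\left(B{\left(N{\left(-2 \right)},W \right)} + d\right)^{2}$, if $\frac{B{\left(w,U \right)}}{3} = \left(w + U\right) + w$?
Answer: $121$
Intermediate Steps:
$N{\left(h \right)} = -6 + h$ ($N{\left(h \right)} = -7 + \left(h + 1\right) = -7 + \left(1 + h\right) = -6 + h$)
$W = 11$ ($W = 4 + 7 = 11$)
$B{\left(w,U \right)} = 3 U + 6 w$ ($B{\left(w,U \right)} = 3 \left(\left(w + U\right) + w\right) = 3 \left(\left(U + w\right) + w\right) = 3 \left(U + 2 w\right) = 3 U + 6 w$)
$d = 4$ ($d = \left(-1\right) \left(-4\right) = 4$)
$\left(B{\left(N{\left(-2 \right)},W \right)} + d\right)^{2} = \left(\left(3 \cdot 11 + 6 \left(-6 - 2\right)\right) + 4\right)^{2} = \left(\left(33 + 6 \left(-8\right)\right) + 4\right)^{2} = \left(\left(33 - 48\right) + 4\right)^{2} = \left(-15 + 4\right)^{2} = \left(-11\right)^{2} = 121$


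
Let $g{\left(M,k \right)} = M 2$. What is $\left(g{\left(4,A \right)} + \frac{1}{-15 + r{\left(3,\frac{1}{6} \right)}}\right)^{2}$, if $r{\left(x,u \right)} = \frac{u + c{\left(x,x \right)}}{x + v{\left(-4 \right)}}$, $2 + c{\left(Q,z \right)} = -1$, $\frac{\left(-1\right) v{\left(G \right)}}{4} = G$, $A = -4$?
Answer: $\frac{187744804}{2982529} \approx 62.948$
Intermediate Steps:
$g{\left(M,k \right)} = 2 M$
$v{\left(G \right)} = - 4 G$
$c{\left(Q,z \right)} = -3$ ($c{\left(Q,z \right)} = -2 - 1 = -3$)
$r{\left(x,u \right)} = \frac{-3 + u}{16 + x}$ ($r{\left(x,u \right)} = \frac{u - 3}{x - -16} = \frac{-3 + u}{x + 16} = \frac{-3 + u}{16 + x}$)
$\left(g{\left(4,A \right)} + \frac{1}{-15 + r{\left(3,\frac{1}{6} \right)}}\right)^{2} = \left(2 \cdot 4 + \frac{1}{-15 + \frac{-3 + \frac{1}{6}}{16 + 3}}\right)^{2} = \left(8 + \frac{1}{-15 + \frac{-3 + \frac{1}{6}}{19}}\right)^{2} = \left(8 + \frac{1}{-15 + \frac{1}{19} \left(- \frac{17}{6}\right)}\right)^{2} = \left(8 + \frac{1}{-15 - \frac{17}{114}}\right)^{2} = \left(8 + \frac{1}{- \frac{1727}{114}}\right)^{2} = \left(8 - \frac{114}{1727}\right)^{2} = \left(\frac{13702}{1727}\right)^{2} = \frac{187744804}{2982529}$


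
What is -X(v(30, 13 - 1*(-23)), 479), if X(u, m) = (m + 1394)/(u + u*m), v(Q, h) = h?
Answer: -1873/17280 ≈ -0.10839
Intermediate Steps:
X(u, m) = (1394 + m)/(u + m*u)
-X(v(30, 13 - 1*(-23)), 479) = -(1394 + 479)/((13 - 1*(-23))*(1 + 479)) = -1873/((13 + 23)*480) = -1873/(36*480) = -1*1873/17280 = -1873/17280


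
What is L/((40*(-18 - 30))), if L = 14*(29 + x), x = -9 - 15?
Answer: -7/192 ≈ -0.036458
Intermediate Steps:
x = -24
L = 70 (L = 14*(29 - 24) = 14*5 = 70)
L/((40*(-18 - 30))) = 70/((40*(-18 - 30))) = 70/((40*(-48))) = 70/(-1920) = 70*(-1/1920) = -7/192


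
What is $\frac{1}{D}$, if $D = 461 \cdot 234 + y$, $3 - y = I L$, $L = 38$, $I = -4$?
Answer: $\frac{1}{108029} \approx 9.2568 \cdot 10^{-6}$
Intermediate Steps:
$y = 155$ ($y = 3 - \left(-4\right) 38 = 3 - -152 = 3 + 152 = 155$)
$D = 108029$ ($D = 461 \cdot 234 + 155 = 107874 + 155 = 108029$)
$\frac{1}{D} = \frac{1}{108029}$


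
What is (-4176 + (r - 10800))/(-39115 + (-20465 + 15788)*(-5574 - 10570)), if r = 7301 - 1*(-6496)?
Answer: -1179/75466373 ≈ -1.5623e-5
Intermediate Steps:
r = 13797 (r = 7301 + 6496 = 13797)
(-4176 + (r - 10800))/(-39115 + (-20465 + 15788)*(-5574 - 10570)) = (-4176 + (13797 - 10800))/(-39115 + (-20465 + 15788)*(-5574 - 10570)) = (-4176 + 2997)/(-39115 - 4677*(-16144)) = -1179/(-39115 + 75505488) = -1179/75466373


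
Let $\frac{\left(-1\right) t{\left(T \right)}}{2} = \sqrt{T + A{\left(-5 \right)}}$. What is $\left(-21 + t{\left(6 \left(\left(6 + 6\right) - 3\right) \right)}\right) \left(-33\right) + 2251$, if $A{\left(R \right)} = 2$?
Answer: $2944 + 132 \sqrt{14} \approx 3437.9$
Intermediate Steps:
$t{\left(T \right)} = - 2 \sqrt{2 + T}$ ($t{\left(T \right)} = - 2 \sqrt{T + 2} = - 2 \sqrt{2 + T}$)
$\left(-21 + t{\left(6 \left(\left(6 + 6\right) - 3\right) \right)}\right) \left(-33\right) + 2251 = \left(-21 - 2 \sqrt{2 + 6 \left(\left(6 + 6\right) - 3\right)}\right) \left(-33\right) + 2251 = \left(-21 - 2 \sqrt{2 + 6 \left(12 - 3\right)}\right) \left(-33\right) + 2251 = \left(-21 - 2 \sqrt{2 + 6 \cdot 9}\right) \left(-33\right) + 2251 = \left(-21 - 2 \sqrt{2 + 54}\right) \left(-33\right) + 2251 = \left(-21 - 2 \sqrt{56}\right) \left(-33\right) + 2251 = \left(-21 - 2 \cdot 2 \sqrt{14}\right) \left(-33\right) + 2251 = \left(-21 - 4 \sqrt{14}\right) \left(-33\right) + 2251 = \left(693 + 132 \sqrt{14}\right) + 2251 = 2944 + 132 \sqrt{14}$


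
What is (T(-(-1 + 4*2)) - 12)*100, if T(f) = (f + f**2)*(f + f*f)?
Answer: 175200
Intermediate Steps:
T(f) = (f + f**2)**2 (T(f) = (f + f**2)*(f + f**2) = (f + f**2)**2)
(T(-(-1 + 4*2)) - 12)*100 = ((-(-1 + 4*2))**2*(1 - (-1 + 4*2))**2 - 12)*100 = ((-(-1 + 8))**2*(1 - (-1 + 8))**2 - 12)*100 = ((-1*7)**2*(1 - 1*7)**2 - 12)*100 = ((-7)**2*(1 - 7)**2 - 12)*100 = (49*(-6)**2 - 12)*100 = (49*36 - 12)*100 = (1764 - 12)*100 = 1752*100 = 175200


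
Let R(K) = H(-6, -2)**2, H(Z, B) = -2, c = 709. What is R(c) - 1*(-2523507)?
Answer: 2523511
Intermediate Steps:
R(K) = 4 (R(K) = (-2)**2 = 4)
R(c) - 1*(-2523507) = 4 - 1*(-2523507) = 4 + 2523507 = 2523511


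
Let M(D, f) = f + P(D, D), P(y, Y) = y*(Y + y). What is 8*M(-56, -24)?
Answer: 49984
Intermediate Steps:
M(D, f) = f + 2*D² (M(D, f) = f + D*(D + D) = f + D*(2*D) = f + 2*D²)
8*M(-56, -24) = 8*(-24 + 2*(-56)²) = 8*(-24 + 2*3136) = 8*(-24 + 6272) = 8*6248 = 49984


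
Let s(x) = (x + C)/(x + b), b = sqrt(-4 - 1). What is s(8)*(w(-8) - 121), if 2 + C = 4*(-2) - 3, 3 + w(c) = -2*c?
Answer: 1440/23 - 180*I*sqrt(5)/23 ≈ 62.609 - 17.5*I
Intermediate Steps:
b = I*sqrt(5) (b = sqrt(-5) = I*sqrt(5) ≈ 2.2361*I)
w(c) = -3 - 2*c
C = -13 (C = -2 + (4*(-2) - 3) = -2 + (-8 - 3) = -2 - 11 = -13)
s(x) = (-13 + x)/(x + I*sqrt(5)) (s(x) = (x - 13)/(x + I*sqrt(5)) = (-13 + x)/(x + I*sqrt(5)))
s(8)*(w(-8) - 121) = ((-13 + 8)/(8 + I*sqrt(5)))*((-3 - 2*(-8)) - 121) = (-5/(8 + I*sqrt(5)))*((-3 + 16) - 121) = (-5/(8 + I*sqrt(5)))*(13 - 121) = -5/(8 + I*sqrt(5))*(-108) = 540/(8 + I*sqrt(5))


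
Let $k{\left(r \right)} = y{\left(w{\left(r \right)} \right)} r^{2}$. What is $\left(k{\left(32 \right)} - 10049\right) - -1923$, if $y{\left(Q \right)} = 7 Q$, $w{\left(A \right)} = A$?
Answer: $221250$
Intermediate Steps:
$k{\left(r \right)} = 7 r^{3}$ ($k{\left(r \right)} = 7 r r^{2} = 7 r^{3}$)
$\left(k{\left(32 \right)} - 10049\right) - -1923 = \left(7 \cdot 32^{3} - 10049\right) - -1923 = \left(7 \cdot 32768 - 10049\right) + 1923 = \left(229376 - 10049\right) + 1923 = 219327 + 1923 = 221250$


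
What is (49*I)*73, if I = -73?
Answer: -261121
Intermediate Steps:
(49*I)*73 = (49*(-73))*73 = -3577*73 = -261121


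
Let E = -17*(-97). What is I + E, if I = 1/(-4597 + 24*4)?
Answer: 7422148/4501 ≈ 1649.0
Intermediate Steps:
E = 1649
I = -1/4501 (I = 1/(-4597 + 96) = 1/(-4501) = -1/4501 ≈ -0.00022217)
I + E = -1/4501 + 1649 = 7422148/4501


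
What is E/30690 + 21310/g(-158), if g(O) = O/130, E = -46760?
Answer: -4251394754/242451 ≈ -17535.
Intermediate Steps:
g(O) = O/130 (g(O) = O*(1/130) = O/130)
E/30690 + 21310/g(-158) = -46760/30690 + 21310/(((1/130)*(-158))) = -46760*1/30690 + 21310/(-79/65) = -4676/3069 + 21310*(-65/79) = -4676/3069 - 1385150/79 = -4251394754/242451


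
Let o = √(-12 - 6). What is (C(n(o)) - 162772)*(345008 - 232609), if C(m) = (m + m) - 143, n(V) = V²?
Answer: -18315529449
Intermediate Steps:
o = 3*I*√2 (o = √(-18) = 3*I*√2 ≈ 4.2426*I)
C(m) = -143 + 2*m (C(m) = 2*m - 143 = -143 + 2*m)
(C(n(o)) - 162772)*(345008 - 232609) = ((-143 + 2*(3*I*√2)²) - 162772)*(345008 - 232609) = ((-143 + 2*(-18)) - 162772)*112399 = ((-143 - 36) - 162772)*112399 = (-179 - 162772)*112399 = -162951*112399 = -18315529449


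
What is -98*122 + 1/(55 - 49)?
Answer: -71735/6 ≈ -11956.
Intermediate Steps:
-98*122 + 1/(55 - 49) = -11956 + 1/6 = -71735/6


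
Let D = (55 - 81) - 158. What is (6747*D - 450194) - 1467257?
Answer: -3158899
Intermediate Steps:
D = -184 (D = -26 - 158 = -184)
(6747*D - 450194) - 1467257 = (6747*(-184) - 450194) - 1467257 = (-1241448 - 450194) - 1467257 = -1691642 - 1467257 = -3158899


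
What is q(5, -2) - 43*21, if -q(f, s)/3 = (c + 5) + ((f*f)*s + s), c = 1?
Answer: -765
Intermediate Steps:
q(f, s) = -18 - 3*s - 3*s*f**2 (q(f, s) = -3*((1 + 5) + ((f*f)*s + s)) = -3*(6 + (f**2*s + s)) = -3*(6 + (s*f**2 + s)) = -3*(6 + (s + s*f**2)) = -3*(6 + s + s*f**2) = -18 - 3*s - 3*s*f**2)
q(5, -2) - 43*21 = (-18 - 3*(-2) - 3*(-2)*5**2) - 43*21 = (-18 + 6 - 3*(-2)*25) - 903 = (-18 + 6 + 150) - 903 = 138 - 903 = -765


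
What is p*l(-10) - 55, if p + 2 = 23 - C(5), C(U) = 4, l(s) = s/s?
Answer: -38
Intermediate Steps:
l(s) = 1
p = 17 (p = -2 + (23 - 1*4) = -2 + (23 - 4) = -2 + 19 = 17)
p*l(-10) - 55 = 17*1 - 55 = 17 - 55 = -38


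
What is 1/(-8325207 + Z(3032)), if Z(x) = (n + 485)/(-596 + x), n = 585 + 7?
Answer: -812/6760067725 ≈ -1.2012e-7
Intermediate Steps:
n = 592
Z(x) = 1077/(-596 + x) (Z(x) = (592 + 485)/(-596 + x) = 1077/(-596 + x))
1/(-8325207 + Z(3032)) = 1/(-8325207 + 1077/(-596 + 3032)) = 1/(-8325207 + 1077/2436) = 1/(-8325207 + 1077*(1/2436)) = 1/(-8325207 + 359/812) = 1/(-6760067725/812) = -812/6760067725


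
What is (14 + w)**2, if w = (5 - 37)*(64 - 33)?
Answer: 956484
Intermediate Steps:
w = -992 (w = -32*31 = -992)
(14 + w)**2 = (14 - 992)**2 = (-978)**2 = 956484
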